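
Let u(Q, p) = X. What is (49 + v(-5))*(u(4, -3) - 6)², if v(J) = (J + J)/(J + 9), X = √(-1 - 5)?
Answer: 1395 - 558*I*√6 ≈ 1395.0 - 1366.8*I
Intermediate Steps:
X = I*√6 (X = √(-6) = I*√6 ≈ 2.4495*I)
u(Q, p) = I*√6
v(J) = 2*J/(9 + J) (v(J) = (2*J)/(9 + J) = 2*J/(9 + J))
(49 + v(-5))*(u(4, -3) - 6)² = (49 + 2*(-5)/(9 - 5))*(I*√6 - 6)² = (49 + 2*(-5)/4)*(-6 + I*√6)² = (49 + 2*(-5)*(¼))*(-6 + I*√6)² = (49 - 5/2)*(-6 + I*√6)² = 93*(-6 + I*√6)²/2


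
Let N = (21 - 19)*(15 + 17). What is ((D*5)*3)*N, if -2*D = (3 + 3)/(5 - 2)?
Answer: -960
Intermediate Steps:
N = 64 (N = 2*32 = 64)
D = -1 (D = -(3 + 3)/(2*(5 - 2)) = -3/3 = -1/2*2 = -1)
((D*5)*3)*N = (-1*5*3)*64 = -5*3*64 = -15*64 = -960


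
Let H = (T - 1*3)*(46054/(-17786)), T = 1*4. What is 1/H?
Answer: -8893/23027 ≈ -0.38620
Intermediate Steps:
T = 4
H = -23027/8893 (H = (4 - 1*3)*(46054/(-17786)) = (4 - 3)*(46054*(-1/17786)) = 1*(-23027/8893) = -23027/8893 ≈ -2.5893)
1/H = 1/(-23027/8893) = -8893/23027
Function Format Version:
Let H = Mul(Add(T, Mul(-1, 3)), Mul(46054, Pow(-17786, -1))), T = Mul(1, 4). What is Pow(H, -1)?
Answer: Rational(-8893, 23027) ≈ -0.38620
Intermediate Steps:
T = 4
H = Rational(-23027, 8893) (H = Mul(Add(4, Mul(-1, 3)), Mul(46054, Pow(-17786, -1))) = Mul(Add(4, -3), Mul(46054, Rational(-1, 17786))) = Mul(1, Rational(-23027, 8893)) = Rational(-23027, 8893) ≈ -2.5893)
Pow(H, -1) = Pow(Rational(-23027, 8893), -1) = Rational(-8893, 23027)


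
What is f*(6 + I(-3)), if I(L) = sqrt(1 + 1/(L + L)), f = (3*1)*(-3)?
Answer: -54 - 3*sqrt(30)/2 ≈ -62.216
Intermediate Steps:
f = -9 (f = 3*(-3) = -9)
I(L) = sqrt(1 + 1/(2*L))
f*(6 + I(-3)) = -9*(6 + sqrt(4 + 2/(-3))/2) = -9*(6 + sqrt(4 + 2*(-1/3))/2) = -9*(6 + sqrt(4 - 2/3)/2) = -9*(6 + sqrt(10/3)/2) = -9*(6 + (sqrt(30)/3)/2) = -9*(6 + sqrt(30)/6) = -54 - 3*sqrt(30)/2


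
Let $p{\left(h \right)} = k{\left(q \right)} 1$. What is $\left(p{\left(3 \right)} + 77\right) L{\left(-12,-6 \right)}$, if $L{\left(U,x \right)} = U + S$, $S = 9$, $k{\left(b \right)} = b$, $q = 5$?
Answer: $-246$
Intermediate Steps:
$p{\left(h \right)} = 5$ ($p{\left(h \right)} = 5 \cdot 1 = 5$)
$L{\left(U,x \right)} = 9 + U$ ($L{\left(U,x \right)} = U + 9 = 9 + U$)
$\left(p{\left(3 \right)} + 77\right) L{\left(-12,-6 \right)} = \left(5 + 77\right) \left(9 - 12\right) = 82 \left(-3\right) = -246$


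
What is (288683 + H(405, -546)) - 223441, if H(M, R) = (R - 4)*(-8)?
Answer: 69642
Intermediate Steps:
H(M, R) = 32 - 8*R (H(M, R) = (-4 + R)*(-8) = 32 - 8*R)
(288683 + H(405, -546)) - 223441 = (288683 + (32 - 8*(-546))) - 223441 = (288683 + (32 + 4368)) - 223441 = (288683 + 4400) - 223441 = 293083 - 223441 = 69642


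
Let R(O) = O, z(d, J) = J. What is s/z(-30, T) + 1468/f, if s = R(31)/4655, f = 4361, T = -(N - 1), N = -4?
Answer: 700059/2071475 ≈ 0.33795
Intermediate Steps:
T = 5 (T = -(-4 - 1) = -1*(-5) = 5)
s = 31/4655 ≈ 0.0066595
s/z(-30, T) + 1468/f = (31/4655)/5 + 1468/4361 = (31/4655)*(⅕) + 1468*(1/4361) = 31/23275 + 1468/4361 = 700059/2071475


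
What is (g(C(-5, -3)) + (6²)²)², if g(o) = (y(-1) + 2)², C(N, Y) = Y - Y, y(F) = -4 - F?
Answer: 1682209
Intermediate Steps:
C(N, Y) = 0
g(o) = 1 (g(o) = ((-4 - 1*(-1)) + 2)² = ((-4 + 1) + 2)² = (-3 + 2)² = (-1)² = 1)
(g(C(-5, -3)) + (6²)²)² = (1 + (6²)²)² = (1 + 36²)² = (1 + 1296)² = 1297² = 1682209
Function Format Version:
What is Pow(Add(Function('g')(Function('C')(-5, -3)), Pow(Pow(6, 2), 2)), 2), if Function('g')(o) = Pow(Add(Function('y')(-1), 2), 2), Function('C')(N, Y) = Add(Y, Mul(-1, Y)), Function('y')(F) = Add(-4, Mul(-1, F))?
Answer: 1682209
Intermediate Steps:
Function('C')(N, Y) = 0
Function('g')(o) = 1 (Function('g')(o) = Pow(Add(Add(-4, Mul(-1, -1)), 2), 2) = Pow(Add(Add(-4, 1), 2), 2) = Pow(Add(-3, 2), 2) = Pow(-1, 2) = 1)
Pow(Add(Function('g')(Function('C')(-5, -3)), Pow(Pow(6, 2), 2)), 2) = Pow(Add(1, Pow(Pow(6, 2), 2)), 2) = Pow(Add(1, Pow(36, 2)), 2) = Pow(Add(1, 1296), 2) = Pow(1297, 2) = 1682209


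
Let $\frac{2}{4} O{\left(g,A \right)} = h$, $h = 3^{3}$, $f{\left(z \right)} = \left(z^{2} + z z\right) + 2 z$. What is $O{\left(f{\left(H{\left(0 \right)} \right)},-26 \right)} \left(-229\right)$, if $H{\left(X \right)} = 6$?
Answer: $-12366$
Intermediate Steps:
$f{\left(z \right)} = 2 z + 2 z^{2}$ ($f{\left(z \right)} = \left(z^{2} + z^{2}\right) + 2 z = 2 z^{2} + 2 z = 2 z + 2 z^{2}$)
$h = 27$
$O{\left(g,A \right)} = 54$ ($O{\left(g,A \right)} = 2 \cdot 27 = 54$)
$O{\left(f{\left(H{\left(0 \right)} \right)},-26 \right)} \left(-229\right) = 54 \left(-229\right) = -12366$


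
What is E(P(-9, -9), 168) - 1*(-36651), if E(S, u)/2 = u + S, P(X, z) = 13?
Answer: 37013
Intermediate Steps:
E(S, u) = 2*S + 2*u (E(S, u) = 2*(u + S) = 2*(S + u) = 2*S + 2*u)
E(P(-9, -9), 168) - 1*(-36651) = (2*13 + 2*168) - 1*(-36651) = (26 + 336) + 36651 = 362 + 36651 = 37013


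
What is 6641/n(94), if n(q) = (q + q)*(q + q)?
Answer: 6641/35344 ≈ 0.18790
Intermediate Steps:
n(q) = 4*q**2 (n(q) = (2*q)*(2*q) = 4*q**2)
6641/n(94) = 6641/((4*94**2)) = 6641/((4*8836)) = 6641/35344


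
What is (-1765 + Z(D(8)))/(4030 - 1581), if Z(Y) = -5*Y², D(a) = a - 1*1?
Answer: -2010/2449 ≈ -0.82074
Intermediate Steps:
D(a) = -1 + a (D(a) = a - 1 = -1 + a)
(-1765 + Z(D(8)))/(4030 - 1581) = (-1765 - 5*(-1 + 8)²)/(4030 - 1581) = (-1765 - 5*7²)/2449 = (-1765 - 5*49)*(1/2449) = (-1765 - 245)*(1/2449) = -2010*1/2449 = -2010/2449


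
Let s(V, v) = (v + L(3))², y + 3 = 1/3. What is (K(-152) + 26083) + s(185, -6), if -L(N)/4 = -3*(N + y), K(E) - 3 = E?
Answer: 25938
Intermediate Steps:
K(E) = 3 + E
y = -8/3 (y = -3 + 1/3 = -3 + 1*(⅓) = -3 + ⅓ = -8/3 ≈ -2.6667)
L(N) = -32 + 12*N (L(N) = -(-12)*(N - 8/3) = -(-12)*(-8/3 + N) = -4*(8 - 3*N) = -32 + 12*N)
s(V, v) = (4 + v)² (s(V, v) = (v + (-32 + 12*3))² = (v + (-32 + 36))² = (v + 4)² = (4 + v)²)
(K(-152) + 26083) + s(185, -6) = ((3 - 152) + 26083) + (4 - 6)² = (-149 + 26083) + (-2)² = 25934 + 4 = 25938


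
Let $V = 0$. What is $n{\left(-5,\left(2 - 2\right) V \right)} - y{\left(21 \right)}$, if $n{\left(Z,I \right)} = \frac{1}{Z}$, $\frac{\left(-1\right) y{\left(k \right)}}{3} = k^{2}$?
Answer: $\frac{6614}{5} \approx 1322.8$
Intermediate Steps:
$y{\left(k \right)} = - 3 k^{2}$
$n{\left(-5,\left(2 - 2\right) V \right)} - y{\left(21 \right)} = \frac{1}{-5} - - 3 \cdot 21^{2} = - \frac{1}{5} - \left(-3\right) 441 = - \frac{1}{5} - -1323 = - \frac{1}{5} + 1323 = \frac{6614}{5}$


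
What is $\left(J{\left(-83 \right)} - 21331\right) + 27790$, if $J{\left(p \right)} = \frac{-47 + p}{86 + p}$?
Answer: $\frac{19247}{3} \approx 6415.7$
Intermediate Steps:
$J{\left(p \right)} = \frac{-47 + p}{86 + p}$
$\left(J{\left(-83 \right)} - 21331\right) + 27790 = \left(\frac{-47 - 83}{86 - 83} - 21331\right) + 27790 = \left(\frac{1}{3} \left(-130\right) - 21331\right) + 27790 = \left(- \frac{130}{3} - 21331\right) + 27790 = - \frac{64123}{3} + 27790 = \frac{19247}{3}$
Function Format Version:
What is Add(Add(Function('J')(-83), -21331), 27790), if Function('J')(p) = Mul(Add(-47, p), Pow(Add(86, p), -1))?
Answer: Rational(19247, 3) ≈ 6415.7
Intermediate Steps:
Function('J')(p) = Mul(Pow(Add(86, p), -1), Add(-47, p))
Add(Add(Function('J')(-83), -21331), 27790) = Add(Add(Mul(Pow(Add(86, -83), -1), Add(-47, -83)), -21331), 27790) = Add(Add(Mul(Pow(3, -1), -130), -21331), 27790) = Add(Add(Mul(Rational(1, 3), -130), -21331), 27790) = Add(Add(Rational(-130, 3), -21331), 27790) = Add(Rational(-64123, 3), 27790) = Rational(19247, 3)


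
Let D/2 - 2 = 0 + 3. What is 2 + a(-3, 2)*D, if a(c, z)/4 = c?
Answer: -118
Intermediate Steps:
a(c, z) = 4*c
D = 10 (D = 4 + 2*(0 + 3) = 4 + 2*3 = 4 + 6 = 10)
2 + a(-3, 2)*D = 2 + (4*(-3))*10 = 2 - 12*10 = 2 - 120 = -118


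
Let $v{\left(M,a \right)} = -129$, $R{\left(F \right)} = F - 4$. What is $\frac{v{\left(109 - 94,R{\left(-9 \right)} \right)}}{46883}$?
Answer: $- \frac{129}{46883} \approx -0.0027515$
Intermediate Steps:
$R{\left(F \right)} = -4 + F$ ($R{\left(F \right)} = F - 4 = -4 + F$)
$\frac{v{\left(109 - 94,R{\left(-9 \right)} \right)}}{46883} = - \frac{129}{46883}$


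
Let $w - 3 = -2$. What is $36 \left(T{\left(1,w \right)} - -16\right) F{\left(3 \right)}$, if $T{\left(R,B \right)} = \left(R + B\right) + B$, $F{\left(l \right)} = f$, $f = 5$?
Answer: $3420$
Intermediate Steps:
$w = 1$ ($w = 3 - 2 = 1$)
$F{\left(l \right)} = 5$
$T{\left(R,B \right)} = R + 2 B$ ($T{\left(R,B \right)} = \left(B + R\right) + B = R + 2 B$)
$36 \left(T{\left(1,w \right)} - -16\right) F{\left(3 \right)} = 36 \left(\left(1 + 2 \cdot 1\right) - -16\right) 5 = 36 \left(\left(1 + 2\right) + 16\right) 5 = 36 \left(3 + 16\right) 5 = 36 \cdot 19 \cdot 5 = 684 \cdot 5 = 3420$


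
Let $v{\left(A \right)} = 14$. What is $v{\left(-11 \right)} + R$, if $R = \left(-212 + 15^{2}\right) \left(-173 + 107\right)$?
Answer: $-844$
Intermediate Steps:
$R = -858$ ($R = \left(-212 + 225\right) \left(-66\right) = 13 \left(-66\right) = -858$)
$v{\left(-11 \right)} + R = 14 - 858 = -844$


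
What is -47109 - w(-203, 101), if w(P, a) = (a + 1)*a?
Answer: -57411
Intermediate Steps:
w(P, a) = a*(1 + a) (w(P, a) = (1 + a)*a = a*(1 + a))
-47109 - w(-203, 101) = -47109 - 101*(1 + 101) = -47109 - 101*102 = -47109 - 1*10302 = -47109 - 10302 = -57411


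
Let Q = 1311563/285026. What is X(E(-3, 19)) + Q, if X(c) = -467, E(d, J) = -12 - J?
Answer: -131795579/285026 ≈ -462.40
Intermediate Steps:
Q = 1311563/285026 (Q = 1311563*(1/285026) = 1311563/285026 ≈ 4.6016)
X(E(-3, 19)) + Q = -467 + 1311563/285026 = -131795579/285026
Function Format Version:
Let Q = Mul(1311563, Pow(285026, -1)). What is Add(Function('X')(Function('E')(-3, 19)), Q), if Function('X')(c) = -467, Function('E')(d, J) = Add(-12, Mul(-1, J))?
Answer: Rational(-131795579, 285026) ≈ -462.40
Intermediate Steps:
Q = Rational(1311563, 285026) (Q = Mul(1311563, Rational(1, 285026)) = Rational(1311563, 285026) ≈ 4.6016)
Add(Function('X')(Function('E')(-3, 19)), Q) = Add(-467, Rational(1311563, 285026)) = Rational(-131795579, 285026)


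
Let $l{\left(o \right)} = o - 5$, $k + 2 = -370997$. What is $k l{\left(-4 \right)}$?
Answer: $3338991$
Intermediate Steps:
$k = -370999$ ($k = -2 - 370997 = -370999$)
$l{\left(o \right)} = -5 + o$ ($l{\left(o \right)} = o - 5 = -5 + o$)
$k l{\left(-4 \right)} = - 370999 \left(-5 - 4\right) = \left(-370999\right) \left(-9\right) = 3338991$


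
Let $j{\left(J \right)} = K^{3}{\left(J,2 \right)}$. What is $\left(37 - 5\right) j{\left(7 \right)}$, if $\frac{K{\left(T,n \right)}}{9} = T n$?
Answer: $64012032$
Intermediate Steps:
$K{\left(T,n \right)} = 9 T n$
$j{\left(J \right)} = 5832 J^{3}$ ($j{\left(J \right)} = \left(9 J 2\right)^{3} = \left(18 J\right)^{3} = 5832 J^{3}$)
$\left(37 - 5\right) j{\left(7 \right)} = \left(37 - 5\right) 5832 \cdot 7^{3} = 32 \cdot 5832 \cdot 343 = 32 \cdot 2000376 = 64012032$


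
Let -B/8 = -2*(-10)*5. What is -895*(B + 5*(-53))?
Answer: 953175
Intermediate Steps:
B = -800 (B = -8*(-2*(-10))*5 = -160*5 = -8*100 = -800)
-895*(B + 5*(-53)) = -895*(-800 + 5*(-53)) = -895*(-800 - 265) = -895*(-1065) = 953175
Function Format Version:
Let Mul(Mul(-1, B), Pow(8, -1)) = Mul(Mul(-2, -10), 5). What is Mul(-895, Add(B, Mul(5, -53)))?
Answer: 953175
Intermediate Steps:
B = -800 (B = Mul(-8, Mul(Mul(-2, -10), 5)) = Mul(-8, Mul(20, 5)) = Mul(-8, 100) = -800)
Mul(-895, Add(B, Mul(5, -53))) = Mul(-895, Add(-800, Mul(5, -53))) = Mul(-895, Add(-800, -265)) = Mul(-895, -1065) = 953175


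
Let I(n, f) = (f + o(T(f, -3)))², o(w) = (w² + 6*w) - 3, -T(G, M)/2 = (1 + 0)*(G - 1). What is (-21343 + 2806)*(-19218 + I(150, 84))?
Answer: -13156147541031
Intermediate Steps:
T(G, M) = 2 - 2*G (T(G, M) = -2*(1 + 0)*(G - 1) = -2*(-1 + G) = 2 - 2*G)
o(w) = -3 + w² + 6*w
I(n, f) = (9 + (2 - 2*f)² - 11*f)² (I(n, f) = (f + (-3 + (2 - 2*f)² + 6*(2 - 2*f)))² = (f + (-3 + (2 - 2*f)² + (12 - 12*f)))² = (f + (9 + (2 - 2*f)² - 12*f))² = (9 + (2 - 2*f)² - 11*f)²)
(-21343 + 2806)*(-19218 + I(150, 84)) = (-21343 + 2806)*(-19218 + (9 - 11*84 + 4*(-1 + 84)²)²) = -18537*(-19218 + (9 - 924 + 4*83²)²) = -18537*(-19218 + (9 - 924 + 4*6889)²) = -18537*(-19218 + (9 - 924 + 27556)²) = -18537*(-19218 + 26641²) = -18537*(-19218 + 709742881) = -18537*709723663 = -13156147541031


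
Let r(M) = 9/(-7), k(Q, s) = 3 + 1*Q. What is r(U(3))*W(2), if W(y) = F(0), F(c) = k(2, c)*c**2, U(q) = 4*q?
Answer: 0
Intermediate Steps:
k(Q, s) = 3 + Q
r(M) = -9/7 (r(M) = 9*(-1/7) = -9/7)
F(c) = 5*c**2 (F(c) = (3 + 2)*c**2 = 5*c**2)
W(y) = 0 (W(y) = 5*0**2 = 5*0 = 0)
r(U(3))*W(2) = -9/7*0 = 0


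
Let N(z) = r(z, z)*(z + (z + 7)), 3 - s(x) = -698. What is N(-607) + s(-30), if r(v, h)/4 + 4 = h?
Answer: 2950609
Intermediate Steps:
r(v, h) = -16 + 4*h
s(x) = 701 (s(x) = 3 - 1*(-698) = 3 + 698 = 701)
N(z) = (-16 + 4*z)*(7 + 2*z) (N(z) = (-16 + 4*z)*(z + (z + 7)) = (-16 + 4*z)*(z + (7 + z)) = (-16 + 4*z)*(7 + 2*z))
N(-607) + s(-30) = 4*(-4 - 607)*(7 + 2*(-607)) + 701 = 4*(-611)*(7 - 1214) + 701 = 4*(-611)*(-1207) + 701 = 2949908 + 701 = 2950609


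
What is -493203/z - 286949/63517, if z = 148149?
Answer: -24612660784/3136660011 ≈ -7.8468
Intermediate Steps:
-493203/z - 286949/63517 = -493203/148149 - 286949/63517 = -493203*1/148149 - 286949*1/63517 = -164401/49383 - 286949/63517 = -24612660784/3136660011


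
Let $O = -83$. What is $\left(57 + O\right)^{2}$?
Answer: $676$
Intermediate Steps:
$\left(57 + O\right)^{2} = \left(57 - 83\right)^{2} = \left(-26\right)^{2} = 676$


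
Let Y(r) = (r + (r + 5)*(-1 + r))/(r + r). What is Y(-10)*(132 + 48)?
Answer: -405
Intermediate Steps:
Y(r) = (r + (-1 + r)*(5 + r))/(2*r) (Y(r) = (r + (5 + r)*(-1 + r))/((2*r)) = (r + (-1 + r)*(5 + r))*(1/(2*r)) = (r + (-1 + r)*(5 + r))/(2*r))
Y(-10)*(132 + 48) = ((1/2)*(-5 - 10*(5 - 10))/(-10))*(132 + 48) = ((1/2)*(-1/10)*(-5 - 10*(-5)))*180 = ((1/2)*(-1/10)*(-5 + 50))*180 = ((1/2)*(-1/10)*45)*180 = -9/4*180 = -405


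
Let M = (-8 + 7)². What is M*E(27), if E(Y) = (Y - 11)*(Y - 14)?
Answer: 208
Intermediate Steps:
E(Y) = (-14 + Y)*(-11 + Y) (E(Y) = (-11 + Y)*(-14 + Y) = (-14 + Y)*(-11 + Y))
M = 1 (M = (-1)² = 1)
M*E(27) = 1*(154 + 27² - 25*27) = 1*(154 + 729 - 675) = 1*208 = 208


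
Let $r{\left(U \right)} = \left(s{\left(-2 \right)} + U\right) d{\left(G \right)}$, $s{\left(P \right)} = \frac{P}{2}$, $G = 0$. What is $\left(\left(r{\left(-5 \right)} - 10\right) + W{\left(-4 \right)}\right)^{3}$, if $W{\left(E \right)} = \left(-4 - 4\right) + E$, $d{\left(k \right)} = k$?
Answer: $-10648$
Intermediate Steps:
$s{\left(P \right)} = \frac{P}{2}$ ($s{\left(P \right)} = P \frac{1}{2} = \frac{P}{2}$)
$W{\left(E \right)} = -8 + E$
$r{\left(U \right)} = 0$ ($r{\left(U \right)} = \left(\frac{1}{2} \left(-2\right) + U\right) 0 = \left(-1 + U\right) 0 = 0$)
$\left(\left(r{\left(-5 \right)} - 10\right) + W{\left(-4 \right)}\right)^{3} = \left(\left(0 - 10\right) - 12\right)^{3} = \left(-10 - 12\right)^{3} = \left(-22\right)^{3} = -10648$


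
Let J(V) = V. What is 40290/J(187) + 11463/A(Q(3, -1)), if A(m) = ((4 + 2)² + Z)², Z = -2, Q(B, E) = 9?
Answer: 2865813/12716 ≈ 225.37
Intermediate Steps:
A(m) = 1156 (A(m) = ((4 + 2)² - 2)² = (6² - 2)² = (36 - 2)² = 34² = 1156)
40290/J(187) + 11463/A(Q(3, -1)) = 40290/187 + 11463/1156 = 40290*(1/187) + 11463*(1/1156) = 2370/11 + 11463/1156 = 2865813/12716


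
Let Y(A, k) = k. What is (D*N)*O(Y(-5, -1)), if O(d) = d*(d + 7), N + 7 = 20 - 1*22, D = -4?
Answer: -216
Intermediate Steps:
N = -9 (N = -7 + (20 - 1*22) = -7 + (20 - 22) = -7 - 2 = -9)
O(d) = d*(7 + d)
(D*N)*O(Y(-5, -1)) = (-4*(-9))*(-(7 - 1)) = 36*(-1*6) = 36*(-6) = -216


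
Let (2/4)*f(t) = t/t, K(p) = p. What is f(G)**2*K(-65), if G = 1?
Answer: -260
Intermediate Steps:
f(t) = 2 (f(t) = 2*(t/t) = 2*1 = 2)
f(G)**2*K(-65) = 2**2*(-65) = 4*(-65) = -260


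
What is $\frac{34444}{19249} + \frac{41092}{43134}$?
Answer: $\frac{1138343702}{415143183} \approx 2.7421$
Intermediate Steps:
$\frac{34444}{19249} + \frac{41092}{43134} = 34444 \cdot \frac{1}{19249} + 41092 \cdot \frac{1}{43134} = \frac{34444}{19249} + \frac{20546}{21567} = \frac{1138343702}{415143183}$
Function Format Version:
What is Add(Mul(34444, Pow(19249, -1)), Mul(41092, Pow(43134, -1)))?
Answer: Rational(1138343702, 415143183) ≈ 2.7421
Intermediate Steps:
Add(Mul(34444, Pow(19249, -1)), Mul(41092, Pow(43134, -1))) = Add(Mul(34444, Rational(1, 19249)), Mul(41092, Rational(1, 43134))) = Add(Rational(34444, 19249), Rational(20546, 21567)) = Rational(1138343702, 415143183)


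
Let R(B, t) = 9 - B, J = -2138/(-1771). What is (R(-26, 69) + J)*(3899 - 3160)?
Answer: 47386897/1771 ≈ 26757.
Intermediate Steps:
J = 2138/1771 (J = -2138*(-1/1771) = 2138/1771 ≈ 1.2072)
(R(-26, 69) + J)*(3899 - 3160) = ((9 - 1*(-26)) + 2138/1771)*(3899 - 3160) = ((9 + 26) + 2138/1771)*739 = (35 + 2138/1771)*739 = (64123/1771)*739 = 47386897/1771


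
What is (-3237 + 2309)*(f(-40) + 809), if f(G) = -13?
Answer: -738688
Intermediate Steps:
(-3237 + 2309)*(f(-40) + 809) = (-3237 + 2309)*(-13 + 809) = -928*796 = -738688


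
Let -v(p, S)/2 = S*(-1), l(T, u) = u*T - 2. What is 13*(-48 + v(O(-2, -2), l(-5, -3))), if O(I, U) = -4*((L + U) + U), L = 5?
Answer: -286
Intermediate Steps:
l(T, u) = -2 + T*u (l(T, u) = T*u - 2 = -2 + T*u)
O(I, U) = -20 - 8*U (O(I, U) = -4*((5 + U) + U) = -4*(5 + 2*U) = -20 - 8*U)
v(p, S) = 2*S (v(p, S) = -2*S*(-1) = -(-2)*S = 2*S)
13*(-48 + v(O(-2, -2), l(-5, -3))) = 13*(-48 + 2*(-2 - 5*(-3))) = 13*(-48 + 2*(-2 + 15)) = 13*(-48 + 2*13) = 13*(-48 + 26) = 13*(-22) = -286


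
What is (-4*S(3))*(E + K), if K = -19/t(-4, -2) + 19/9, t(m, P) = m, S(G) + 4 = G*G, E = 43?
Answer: -8975/9 ≈ -997.22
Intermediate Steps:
S(G) = -4 + G**2 (S(G) = -4 + G*G = -4 + G**2)
K = 247/36 (K = -19/(-4) + 19/9 = -19*(-1/4) + 19*(1/9) = 19/4 + 19/9 = 247/36 ≈ 6.8611)
(-4*S(3))*(E + K) = (-4*(-4 + 3**2))*(43 + 247/36) = -4*(-4 + 9)*(1795/36) = -4*5*(1795/36) = -20*1795/36 = -8975/9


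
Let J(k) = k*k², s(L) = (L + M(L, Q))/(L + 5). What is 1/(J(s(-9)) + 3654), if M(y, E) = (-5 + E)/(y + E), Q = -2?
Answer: 1331/4875641 ≈ 0.00027299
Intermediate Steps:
M(y, E) = (-5 + E)/(E + y)
s(L) = (L - 7/(-2 + L))/(5 + L) (s(L) = (L + (-5 - 2)/(-2 + L))/(L + 5) = (L - 7/(-2 + L))/(5 + L))
J(k) = k³
1/(J(s(-9)) + 3654) = 1/(((-7 - 9*(-2 - 9))/((-2 - 9)*(5 - 9)))³ + 3654) = 1/(((-7 - 9*(-11))/(-11*(-4)))³ + 3654) = 1/((-1/11*(-¼)*(-7 + 99))³ + 3654) = 1/((-1/11*(-¼)*92)³ + 3654) = 1/((23/11)³ + 3654) = 1/(12167/1331 + 3654) = 1/(4875641/1331) = 1331/4875641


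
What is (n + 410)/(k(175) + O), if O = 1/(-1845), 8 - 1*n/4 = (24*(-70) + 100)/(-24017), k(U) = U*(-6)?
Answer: -19573962930/46526957267 ≈ -0.42070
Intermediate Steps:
k(U) = -6*U
n = 762224/24017 (n = 32 - 4*(24*(-70) + 100)/(-24017) = 32 - 4*(-1680 + 100)*(-1)/24017 = 32 - (-6320)*(-1)/24017 = 32 - 4*1580/24017 = 32 - 6320/24017 = 762224/24017 ≈ 31.737)
O = -1/1845 ≈ -0.00054201
(n + 410)/(k(175) + O) = (762224/24017 + 410)/(-6*175 - 1/1845) = 10609194/(24017*(-1050 - 1/1845)) = 10609194/(24017*(-1937251/1845)) = (10609194/24017)*(-1845/1937251) = -19573962930/46526957267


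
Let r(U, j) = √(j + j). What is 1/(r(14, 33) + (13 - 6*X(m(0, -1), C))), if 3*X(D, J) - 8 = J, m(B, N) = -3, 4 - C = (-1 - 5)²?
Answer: 61/3655 - √66/3655 ≈ 0.014467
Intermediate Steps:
C = -32 (C = 4 - (-1 - 5)² = 4 - 1*(-6)² = 4 - 1*36 = 4 - 36 = -32)
X(D, J) = 8/3 + J/3
r(U, j) = √2*√j (r(U, j) = √(2*j) = √2*√j)
1/(r(14, 33) + (13 - 6*X(m(0, -1), C))) = 1/(√2*√33 + (13 - 6*(8/3 + (⅓)*(-32)))) = 1/(√66 + (13 - 6*(8/3 - 32/3))) = 1/(√66 + (13 - 6*(-8))) = 1/(√66 + (13 + 48)) = 1/(√66 + 61) = 1/(61 + √66)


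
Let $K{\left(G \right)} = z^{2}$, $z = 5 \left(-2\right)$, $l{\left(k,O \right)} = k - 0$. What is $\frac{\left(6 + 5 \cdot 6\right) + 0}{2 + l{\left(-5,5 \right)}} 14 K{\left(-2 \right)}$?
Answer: $-16800$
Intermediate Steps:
$l{\left(k,O \right)} = k$ ($l{\left(k,O \right)} = k + 0 = k$)
$z = -10$
$K{\left(G \right)} = 100$ ($K{\left(G \right)} = \left(-10\right)^{2} = 100$)
$\frac{\left(6 + 5 \cdot 6\right) + 0}{2 + l{\left(-5,5 \right)}} 14 K{\left(-2 \right)} = \frac{\left(6 + 5 \cdot 6\right) + 0}{2 - 5} \cdot 14 \cdot 100 = \frac{\left(6 + 30\right) + 0}{-3} \cdot 14 \cdot 100 = \left(36 + 0\right) \left(- \frac{1}{3}\right) 14 \cdot 100 = 36 \left(- \frac{1}{3}\right) 14 \cdot 100 = \left(-12\right) 14 \cdot 100 = \left(-168\right) 100 = -16800$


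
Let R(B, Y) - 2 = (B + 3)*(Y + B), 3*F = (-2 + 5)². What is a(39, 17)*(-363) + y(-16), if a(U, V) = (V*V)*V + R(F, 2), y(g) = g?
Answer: -1795051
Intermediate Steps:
F = 3 (F = (-2 + 5)²/3 = (⅓)*3² = (⅓)*9 = 3)
R(B, Y) = 2 + (3 + B)*(B + Y) (R(B, Y) = 2 + (B + 3)*(Y + B) = 2 + (3 + B)*(B + Y))
a(U, V) = 32 + V³ (a(U, V) = (V*V)*V + (2 + 3² + 3*3 + 3*2 + 3*2) = V²*V + (2 + 9 + 9 + 6 + 6) = V³ + 32 = 32 + V³)
a(39, 17)*(-363) + y(-16) = (32 + 17³)*(-363) - 16 = (32 + 4913)*(-363) - 16 = 4945*(-363) - 16 = -1795035 - 16 = -1795051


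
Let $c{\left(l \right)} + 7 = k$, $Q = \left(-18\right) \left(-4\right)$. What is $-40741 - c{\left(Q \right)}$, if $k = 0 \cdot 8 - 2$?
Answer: $-40732$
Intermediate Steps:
$k = -2$ ($k = 0 - 2 = -2$)
$Q = 72$
$c{\left(l \right)} = -9$ ($c{\left(l \right)} = -7 - 2 = -9$)
$-40741 - c{\left(Q \right)} = -40741 - -9 = -40741 + 9 = -40732$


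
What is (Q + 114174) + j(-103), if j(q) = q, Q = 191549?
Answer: 305620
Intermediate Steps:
(Q + 114174) + j(-103) = (191549 + 114174) - 103 = 305723 - 103 = 305620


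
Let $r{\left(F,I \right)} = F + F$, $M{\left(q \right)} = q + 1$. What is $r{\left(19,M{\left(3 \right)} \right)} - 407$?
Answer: $-369$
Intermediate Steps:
$M{\left(q \right)} = 1 + q$
$r{\left(F,I \right)} = 2 F$
$r{\left(19,M{\left(3 \right)} \right)} - 407 = 2 \cdot 19 - 407 = 38 - 407 = -369$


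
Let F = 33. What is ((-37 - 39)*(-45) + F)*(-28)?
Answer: -96684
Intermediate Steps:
((-37 - 39)*(-45) + F)*(-28) = ((-37 - 39)*(-45) + 33)*(-28) = (-76*(-45) + 33)*(-28) = (3420 + 33)*(-28) = 3453*(-28) = -96684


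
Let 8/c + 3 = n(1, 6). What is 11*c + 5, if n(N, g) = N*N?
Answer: -39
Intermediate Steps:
n(N, g) = N²
c = -4 (c = 8/(-3 + 1²) = 8/(-3 + 1) = 8/(-2) = 8*(-½) = -4)
11*c + 5 = 11*(-4) + 5 = -44 + 5 = -39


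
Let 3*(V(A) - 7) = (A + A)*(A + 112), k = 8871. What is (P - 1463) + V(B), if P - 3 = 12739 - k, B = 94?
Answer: 45973/3 ≈ 15324.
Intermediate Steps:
V(A) = 7 + 2*A*(112 + A)/3 (V(A) = 7 + ((A + A)*(A + 112))/3 = 7 + ((2*A)*(112 + A))/3 = 7 + (2*A*(112 + A))/3 = 7 + 2*A*(112 + A)/3)
P = 3871 (P = 3 + (12739 - 1*8871) = 3 + (12739 - 8871) = 3 + 3868 = 3871)
(P - 1463) + V(B) = (3871 - 1463) + (7 + (2/3)*94**2 + (224/3)*94) = 2408 + (7 + (2/3)*8836 + 21056/3) = 2408 + (7 + 17672/3 + 21056/3) = 2408 + 38749/3 = 45973/3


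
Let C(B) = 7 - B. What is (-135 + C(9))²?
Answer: 18769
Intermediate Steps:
(-135 + C(9))² = (-135 + (7 - 1*9))² = (-135 + (7 - 9))² = (-135 - 2)² = (-137)² = 18769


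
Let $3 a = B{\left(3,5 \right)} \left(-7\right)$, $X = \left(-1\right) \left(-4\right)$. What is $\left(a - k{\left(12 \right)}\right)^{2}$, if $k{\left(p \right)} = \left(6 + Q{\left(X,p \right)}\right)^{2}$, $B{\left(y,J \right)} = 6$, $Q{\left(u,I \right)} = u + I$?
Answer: $248004$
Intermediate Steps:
$X = 4$
$Q{\left(u,I \right)} = I + u$
$k{\left(p \right)} = \left(10 + p\right)^{2}$ ($k{\left(p \right)} = \left(6 + \left(p + 4\right)\right)^{2} = \left(6 + \left(4 + p\right)\right)^{2} = \left(10 + p\right)^{2}$)
$a = -14$ ($a = \frac{6 \left(-7\right)}{3} = \frac{1}{3} \left(-42\right) = -14$)
$\left(a - k{\left(12 \right)}\right)^{2} = \left(-14 - \left(10 + 12\right)^{2}\right)^{2} = \left(-14 - 22^{2}\right)^{2} = \left(-14 - 484\right)^{2} = \left(-498\right)^{2} = 248004$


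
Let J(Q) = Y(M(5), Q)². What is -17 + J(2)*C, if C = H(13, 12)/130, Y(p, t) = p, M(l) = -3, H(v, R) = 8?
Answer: -1069/65 ≈ -16.446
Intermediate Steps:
C = 4/65 (C = 8/130 = 8*(1/130) = 4/65 ≈ 0.061538)
J(Q) = 9 (J(Q) = (-3)² = 9)
-17 + J(2)*C = -17 + 9*(4/65) = -17 + 36/65 = -1069/65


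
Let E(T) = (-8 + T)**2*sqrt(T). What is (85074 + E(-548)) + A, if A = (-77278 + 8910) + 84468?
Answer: 101174 + 618272*I*sqrt(137) ≈ 1.0117e+5 + 7.2367e+6*I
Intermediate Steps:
A = 16100 (A = -68368 + 84468 = 16100)
E(T) = sqrt(T)*(-8 + T)**2
(85074 + E(-548)) + A = (85074 + sqrt(-548)*(-8 - 548)**2) + 16100 = (85074 + (2*I*sqrt(137))*(-556)**2) + 16100 = (85074 + (2*I*sqrt(137))*309136) + 16100 = (85074 + 618272*I*sqrt(137)) + 16100 = 101174 + 618272*I*sqrt(137)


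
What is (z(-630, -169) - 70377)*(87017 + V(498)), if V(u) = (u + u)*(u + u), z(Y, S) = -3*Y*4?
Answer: -67781615961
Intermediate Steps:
z(Y, S) = -12*Y
V(u) = 4*u² (V(u) = (2*u)*(2*u) = 4*u²)
(z(-630, -169) - 70377)*(87017 + V(498)) = (-12*(-630) - 70377)*(87017 + 4*498²) = (7560 - 70377)*(87017 + 4*248004) = -62817*(87017 + 992016) = -62817*1079033 = -67781615961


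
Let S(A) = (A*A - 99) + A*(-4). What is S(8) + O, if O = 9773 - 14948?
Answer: -5242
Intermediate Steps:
O = -5175
S(A) = -99 + A**2 - 4*A (S(A) = (A**2 - 99) - 4*A = (-99 + A**2) - 4*A = -99 + A**2 - 4*A)
S(8) + O = (-99 + 8**2 - 4*8) - 5175 = (-99 + 64 - 32) - 5175 = -67 - 5175 = -5242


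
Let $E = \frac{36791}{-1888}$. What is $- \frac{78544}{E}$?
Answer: $\frac{148291072}{36791} \approx 4030.6$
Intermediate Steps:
$E = - \frac{36791}{1888}$ ($E = 36791 \left(- \frac{1}{1888}\right) = - \frac{36791}{1888} \approx -19.487$)
$- \frac{78544}{E} = - \frac{78544}{- \frac{36791}{1888}} = \left(-78544\right) \left(- \frac{1888}{36791}\right) = \frac{148291072}{36791}$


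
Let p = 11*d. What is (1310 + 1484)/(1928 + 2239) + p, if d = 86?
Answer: 3944776/4167 ≈ 946.67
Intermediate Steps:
p = 946 (p = 11*86 = 946)
(1310 + 1484)/(1928 + 2239) + p = (1310 + 1484)/(1928 + 2239) + 946 = 2794/4167 + 946 = 3944776/4167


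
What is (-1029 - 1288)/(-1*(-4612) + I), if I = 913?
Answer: -2317/5525 ≈ -0.41937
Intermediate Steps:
(-1029 - 1288)/(-1*(-4612) + I) = (-1029 - 1288)/(-1*(-4612) + 913) = -2317/(4612 + 913) = -2317/5525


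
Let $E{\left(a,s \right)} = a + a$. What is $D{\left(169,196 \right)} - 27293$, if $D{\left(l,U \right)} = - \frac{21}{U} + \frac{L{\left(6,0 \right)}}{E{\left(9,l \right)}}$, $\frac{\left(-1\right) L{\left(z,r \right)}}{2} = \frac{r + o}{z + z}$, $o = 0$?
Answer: $- \frac{764207}{28} \approx -27293.0$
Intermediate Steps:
$E{\left(a,s \right)} = 2 a$
$L{\left(z,r \right)} = - \frac{r}{z}$ ($L{\left(z,r \right)} = - 2 \frac{r + 0}{z + z} = - 2 \frac{r}{2 z} = - \frac{r}{z}$)
$D{\left(l,U \right)} = - \frac{21}{U}$ ($D{\left(l,U \right)} = - \frac{21}{U} + \frac{\left(-1\right) 0 \cdot \frac{1}{6}}{2 \cdot 9} = - \frac{21}{U} + \frac{\left(-1\right) 0 \cdot \frac{1}{6}}{18} = - \frac{21}{U} + 0 \cdot \frac{1}{18} = - \frac{21}{U} + 0 = - \frac{21}{U}$)
$D{\left(169,196 \right)} - 27293 = - \frac{21}{196} - 27293 = \left(-21\right) \frac{1}{196} - 27293 = - \frac{3}{28} - 27293 = - \frac{764207}{28}$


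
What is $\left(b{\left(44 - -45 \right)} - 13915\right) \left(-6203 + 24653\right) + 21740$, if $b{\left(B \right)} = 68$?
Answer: $-255455410$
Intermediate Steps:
$\left(b{\left(44 - -45 \right)} - 13915\right) \left(-6203 + 24653\right) + 21740 = \left(68 - 13915\right) \left(-6203 + 24653\right) + 21740 = \left(-13847\right) 18450 + 21740 = -255477150 + 21740 = -255455410$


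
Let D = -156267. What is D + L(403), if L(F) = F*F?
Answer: 6142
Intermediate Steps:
L(F) = F**2
D + L(403) = -156267 + 403**2 = -156267 + 162409 = 6142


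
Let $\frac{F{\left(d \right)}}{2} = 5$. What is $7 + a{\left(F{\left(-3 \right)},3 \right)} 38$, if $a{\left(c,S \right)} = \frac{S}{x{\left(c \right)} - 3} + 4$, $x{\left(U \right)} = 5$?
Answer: $216$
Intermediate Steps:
$F{\left(d \right)} = 10$ ($F{\left(d \right)} = 2 \cdot 5 = 10$)
$a{\left(c,S \right)} = 4 + \frac{S}{2}$ ($a{\left(c,S \right)} = \frac{S}{5 - 3} + 4 = \frac{S}{2} + 4 = 4 + \frac{S}{2}$)
$7 + a{\left(F{\left(-3 \right)},3 \right)} 38 = 7 + \left(4 + \frac{1}{2} \cdot 3\right) 38 = 7 + \left(4 + \frac{3}{2}\right) 38 = 7 + \frac{11}{2} \cdot 38 = 7 + 209 = 216$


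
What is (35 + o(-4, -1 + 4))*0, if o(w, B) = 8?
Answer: 0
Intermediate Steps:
(35 + o(-4, -1 + 4))*0 = (35 + 8)*0 = 43*0 = 0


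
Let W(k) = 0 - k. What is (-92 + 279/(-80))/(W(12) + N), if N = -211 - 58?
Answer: 7639/22480 ≈ 0.33981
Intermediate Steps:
N = -269
W(k) = -k
(-92 + 279/(-80))/(W(12) + N) = (-92 + 279/(-80))/(-1*12 - 269) = (-92 + 279*(-1/80))/(-12 - 269) = (-92 - 279/80)/(-281) = -7639/80*(-1/281) = 7639/22480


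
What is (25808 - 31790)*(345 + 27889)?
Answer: -168895788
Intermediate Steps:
(25808 - 31790)*(345 + 27889) = -5982*28234 = -168895788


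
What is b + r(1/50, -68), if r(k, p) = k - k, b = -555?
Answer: -555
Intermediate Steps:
r(k, p) = 0
b + r(1/50, -68) = -555 + 0 = -555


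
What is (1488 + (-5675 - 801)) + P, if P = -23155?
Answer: -28143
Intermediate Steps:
(1488 + (-5675 - 801)) + P = (1488 + (-5675 - 801)) - 23155 = (1488 - 6476) - 23155 = -4988 - 23155 = -28143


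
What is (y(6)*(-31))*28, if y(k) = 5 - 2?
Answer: -2604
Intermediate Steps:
y(k) = 3
(y(6)*(-31))*28 = (3*(-31))*28 = -93*28 = -2604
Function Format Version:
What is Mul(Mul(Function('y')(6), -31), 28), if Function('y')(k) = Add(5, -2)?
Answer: -2604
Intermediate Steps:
Function('y')(k) = 3
Mul(Mul(Function('y')(6), -31), 28) = Mul(Mul(3, -31), 28) = Mul(-93, 28) = -2604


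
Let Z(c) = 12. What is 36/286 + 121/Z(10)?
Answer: 17519/1716 ≈ 10.209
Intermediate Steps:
36/286 + 121/Z(10) = 36/286 + 121/12 = 36*(1/286) + 121*(1/12) = 18/143 + 121/12 = 17519/1716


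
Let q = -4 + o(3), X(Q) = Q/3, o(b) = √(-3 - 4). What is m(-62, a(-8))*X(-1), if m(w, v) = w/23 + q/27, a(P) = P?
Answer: 1766/1863 - I*√7/81 ≈ 0.94793 - 0.032664*I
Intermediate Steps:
o(b) = I*√7 (o(b) = √(-7) = I*√7)
X(Q) = Q/3 (X(Q) = Q*(⅓) = Q/3)
q = -4 + I*√7 ≈ -4.0 + 2.6458*I
m(w, v) = -4/27 + w/23 + I*√7/27 (m(w, v) = w/23 + (-4 + I*√7)/27 = w*(1/23) + (-4 + I*√7)*(1/27) = w/23 + (-4/27 + I*√7/27) = -4/27 + w/23 + I*√7/27)
m(-62, a(-8))*X(-1) = (-4/27 + (1/23)*(-62) + I*√7/27)*((⅓)*(-1)) = (-4/27 - 62/23 + I*√7/27)*(-⅓) = (-1766/621 + I*√7/27)*(-⅓) = 1766/1863 - I*√7/81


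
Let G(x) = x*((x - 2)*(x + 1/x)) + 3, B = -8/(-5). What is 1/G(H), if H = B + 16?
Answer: 125/606357 ≈ 0.00020615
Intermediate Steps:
B = 8/5 (B = -8*(-⅕) = 8/5 ≈ 1.6000)
H = 88/5 (H = 8/5 + 16 = 88/5 ≈ 17.600)
G(x) = 3 + x*(-2 + x)*(x + 1/x) (G(x) = x*((-2 + x)*(x + 1/x)) + 3 = x*(-2 + x)*(x + 1/x) + 3 = 3 + x*(-2 + x)*(x + 1/x))
1/G(H) = 1/(1 + 88/5 + (88/5)³ - 2*(88/5)²) = 1/(1 + 88/5 + 681472/125 - 2*7744/25) = 1/(1 + 88/5 + 681472/125 - 15488/25) = 1/(606357/125) = 125/606357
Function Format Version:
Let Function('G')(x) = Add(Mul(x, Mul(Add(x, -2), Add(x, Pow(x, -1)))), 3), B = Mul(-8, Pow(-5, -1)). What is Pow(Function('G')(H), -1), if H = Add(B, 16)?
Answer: Rational(125, 606357) ≈ 0.00020615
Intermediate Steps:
B = Rational(8, 5) (B = Mul(-8, Rational(-1, 5)) = Rational(8, 5) ≈ 1.6000)
H = Rational(88, 5) (H = Add(Rational(8, 5), 16) = Rational(88, 5) ≈ 17.600)
Function('G')(x) = Add(3, Mul(x, Add(-2, x), Add(x, Pow(x, -1)))) (Function('G')(x) = Add(Mul(x, Mul(Add(-2, x), Add(x, Pow(x, -1)))), 3) = Add(Mul(x, Add(-2, x), Add(x, Pow(x, -1))), 3) = Add(3, Mul(x, Add(-2, x), Add(x, Pow(x, -1)))))
Pow(Function('G')(H), -1) = Pow(Add(1, Rational(88, 5), Pow(Rational(88, 5), 3), Mul(-2, Pow(Rational(88, 5), 2))), -1) = Pow(Add(1, Rational(88, 5), Rational(681472, 125), Mul(-2, Rational(7744, 25))), -1) = Pow(Add(1, Rational(88, 5), Rational(681472, 125), Rational(-15488, 25)), -1) = Pow(Rational(606357, 125), -1) = Rational(125, 606357)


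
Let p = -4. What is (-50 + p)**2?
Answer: 2916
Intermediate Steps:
(-50 + p)**2 = (-50 - 4)**2 = (-54)**2 = 2916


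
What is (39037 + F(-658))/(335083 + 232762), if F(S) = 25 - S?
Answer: 7944/113569 ≈ 0.069949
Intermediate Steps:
(39037 + F(-658))/(335083 + 232762) = (39037 + (25 - 1*(-658)))/(335083 + 232762) = (39037 + (25 + 658))/567845 = (39037 + 683)*(1/567845) = 39720*(1/567845) = 7944/113569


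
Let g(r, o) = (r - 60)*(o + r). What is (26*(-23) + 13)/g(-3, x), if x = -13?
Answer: -65/112 ≈ -0.58036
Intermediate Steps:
g(r, o) = (-60 + r)*(o + r)
(26*(-23) + 13)/g(-3, x) = (26*(-23) + 13)/((-3)² - 60*(-13) - 60*(-3) - 13*(-3)) = (-598 + 13)/(9 + 780 + 180 + 39) = -585/1008 = -585*1/1008 = -65/112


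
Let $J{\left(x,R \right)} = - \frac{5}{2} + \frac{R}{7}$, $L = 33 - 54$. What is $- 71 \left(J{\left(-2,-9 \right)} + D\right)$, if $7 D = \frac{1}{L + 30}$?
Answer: $\frac{33725}{126} \approx 267.66$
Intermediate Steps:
$L = -21$ ($L = 33 - 54 = -21$)
$J{\left(x,R \right)} = - \frac{5}{2} + \frac{R}{7}$ ($J{\left(x,R \right)} = \left(-5\right) \frac{1}{2} + R \frac{1}{7} = - \frac{5}{2} + \frac{R}{7}$)
$D = \frac{1}{63}$ ($D = \frac{1}{7 \left(-21 + 30\right)} = \frac{1}{7 \cdot 9} = \frac{1}{7} \cdot \frac{1}{9} = \frac{1}{63} \approx 0.015873$)
$- 71 \left(J{\left(-2,-9 \right)} + D\right) = - 71 \left(\left(- \frac{5}{2} + \frac{1}{7} \left(-9\right)\right) + \frac{1}{63}\right) = - 71 \left(\left(- \frac{5}{2} - \frac{9}{7}\right) + \frac{1}{63}\right) = - 71 \left(- \frac{53}{14} + \frac{1}{63}\right) = \left(-71\right) \left(- \frac{475}{126}\right) = \frac{33725}{126}$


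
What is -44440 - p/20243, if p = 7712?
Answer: -899606632/20243 ≈ -44440.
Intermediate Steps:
-44440 - p/20243 = -44440 - 7712/20243 = -899606632/20243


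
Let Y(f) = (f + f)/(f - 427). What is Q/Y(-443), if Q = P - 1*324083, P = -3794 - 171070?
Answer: -217041945/443 ≈ -4.8994e+5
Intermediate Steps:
P = -174864
Q = -498947 (Q = -174864 - 1*324083 = -174864 - 324083 = -498947)
Y(f) = 2*f/(-427 + f) (Y(f) = (2*f)/(-427 + f) = 2*f/(-427 + f))
Q/Y(-443) = -498947/(2*(-443)/(-427 - 443)) = -498947/(2*(-443)/(-870)) = -498947/(2*(-443)*(-1/870)) = -498947/443/435 = -498947*435/443 = -217041945/443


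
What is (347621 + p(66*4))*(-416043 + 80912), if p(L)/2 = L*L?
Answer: -163213153703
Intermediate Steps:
p(L) = 2*L**2 (p(L) = 2*(L*L) = 2*L**2)
(347621 + p(66*4))*(-416043 + 80912) = (347621 + 2*(66*4)**2)*(-416043 + 80912) = (347621 + 2*264**2)*(-335131) = (347621 + 2*69696)*(-335131) = (347621 + 139392)*(-335131) = 487013*(-335131) = -163213153703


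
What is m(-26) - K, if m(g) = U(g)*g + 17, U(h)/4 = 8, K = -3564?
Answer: 2749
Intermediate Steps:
U(h) = 32 (U(h) = 4*8 = 32)
m(g) = 17 + 32*g (m(g) = 32*g + 17 = 17 + 32*g)
m(-26) - K = (17 + 32*(-26)) - 1*(-3564) = (17 - 832) + 3564 = -815 + 3564 = 2749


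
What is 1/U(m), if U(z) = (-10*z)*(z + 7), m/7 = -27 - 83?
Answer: -1/5875100 ≈ -1.7021e-7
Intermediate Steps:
m = -770 (m = 7*(-27 - 83) = 7*(-110) = -770)
U(z) = -10*z*(7 + z) (U(z) = (-10*z)*(7 + z) = -10*z*(7 + z))
1/U(m) = 1/(-10*(-770)*(7 - 770)) = 1/(-10*(-770)*(-763)) = 1/(-5875100) = -1/5875100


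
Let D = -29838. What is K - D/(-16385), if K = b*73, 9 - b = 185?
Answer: -210544318/16385 ≈ -12850.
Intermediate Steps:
b = -176 (b = 9 - 1*185 = 9 - 185 = -176)
K = -12848 (K = -176*73 = -12848)
K - D/(-16385) = -12848 - (-29838)/(-16385) = -12848 - (-29838)*(-1)/16385 = -12848 - 1*29838/16385 = -12848 - 29838/16385 = -210544318/16385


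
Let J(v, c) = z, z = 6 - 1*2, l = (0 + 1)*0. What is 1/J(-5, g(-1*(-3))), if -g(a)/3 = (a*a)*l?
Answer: ¼ ≈ 0.25000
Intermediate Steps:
l = 0 (l = 1*0 = 0)
z = 4 (z = 6 - 2 = 4)
g(a) = 0 (g(a) = -3*a*a*0 = -3*a²*0 = -3*0 = 0)
J(v, c) = 4
1/J(-5, g(-1*(-3))) = 1/4 = ¼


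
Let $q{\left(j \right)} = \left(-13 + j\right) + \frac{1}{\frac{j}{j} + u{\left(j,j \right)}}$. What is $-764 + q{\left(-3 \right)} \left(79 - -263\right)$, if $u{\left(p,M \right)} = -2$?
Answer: $-6578$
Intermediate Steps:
$q{\left(j \right)} = -14 + j$ ($q{\left(j \right)} = \left(-13 + j\right) + \frac{1}{\frac{j}{j} - 2} = \left(-13 + j\right) + \frac{1}{1 - 2} = \left(-13 + j\right) + \frac{1}{-1} = \left(-13 + j\right) - 1 = -14 + j$)
$-764 + q{\left(-3 \right)} \left(79 - -263\right) = -764 + \left(-14 - 3\right) \left(79 - -263\right) = -764 - 17 \left(79 + 263\right) = -764 - 5814 = -6578$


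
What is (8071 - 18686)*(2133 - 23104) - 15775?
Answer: 222591390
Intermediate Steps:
(8071 - 18686)*(2133 - 23104) - 15775 = -10615*(-20971) - 15775 = 222607165 - 15775 = 222591390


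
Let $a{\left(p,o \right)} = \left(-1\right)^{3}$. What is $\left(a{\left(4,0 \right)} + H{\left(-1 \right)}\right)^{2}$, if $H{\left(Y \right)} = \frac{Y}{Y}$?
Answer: $0$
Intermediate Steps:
$a{\left(p,o \right)} = -1$
$H{\left(Y \right)} = 1$
$\left(a{\left(4,0 \right)} + H{\left(-1 \right)}\right)^{2} = \left(-1 + 1\right)^{2} = 0^{2} = 0$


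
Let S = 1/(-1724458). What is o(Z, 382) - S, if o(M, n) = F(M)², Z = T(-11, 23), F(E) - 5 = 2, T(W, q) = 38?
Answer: 84498443/1724458 ≈ 49.000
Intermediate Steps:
F(E) = 7 (F(E) = 5 + 2 = 7)
Z = 38
o(M, n) = 49 (o(M, n) = 7² = 49)
S = -1/1724458 ≈ -5.7989e-7
o(Z, 382) - S = 49 - 1*(-1/1724458) = 49 + 1/1724458 = 84498443/1724458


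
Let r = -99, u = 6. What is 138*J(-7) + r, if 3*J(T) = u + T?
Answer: -145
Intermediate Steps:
J(T) = 2 + T/3 (J(T) = (6 + T)/3 = 2 + T/3)
138*J(-7) + r = 138*(2 + (⅓)*(-7)) - 99 = 138*(2 - 7/3) - 99 = 138*(-⅓) - 99 = -46 - 99 = -145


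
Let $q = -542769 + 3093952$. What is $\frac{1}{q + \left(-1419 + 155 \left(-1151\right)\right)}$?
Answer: $\frac{1}{2371359} \approx 4.217 \cdot 10^{-7}$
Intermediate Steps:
$q = 2551183$
$\frac{1}{q + \left(-1419 + 155 \left(-1151\right)\right)} = \frac{1}{2551183 + \left(-1419 + 155 \left(-1151\right)\right)} = \frac{1}{2551183 - 179824} = \frac{1}{2371359}$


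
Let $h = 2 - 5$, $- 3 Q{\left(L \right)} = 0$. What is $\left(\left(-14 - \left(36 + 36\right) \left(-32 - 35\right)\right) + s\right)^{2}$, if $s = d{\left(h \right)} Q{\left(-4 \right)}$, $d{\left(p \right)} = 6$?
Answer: $23136100$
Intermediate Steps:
$Q{\left(L \right)} = 0$ ($Q{\left(L \right)} = \left(- \frac{1}{3}\right) 0 = 0$)
$h = -3$
$s = 0$ ($s = 6 \cdot 0 = 0$)
$\left(\left(-14 - \left(36 + 36\right) \left(-32 - 35\right)\right) + s\right)^{2} = \left(\left(-14 - \left(36 + 36\right) \left(-32 - 35\right)\right) + 0\right)^{2} = \left(\left(-14 - 72 \left(-67\right)\right) + 0\right)^{2} = \left(\left(-14 - -4824\right) + 0\right)^{2} = \left(\left(-14 + 4824\right) + 0\right)^{2} = \left(4810 + 0\right)^{2} = 4810^{2} = 23136100$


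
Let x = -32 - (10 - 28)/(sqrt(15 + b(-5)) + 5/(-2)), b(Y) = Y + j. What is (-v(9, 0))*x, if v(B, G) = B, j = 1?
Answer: 3852/19 - 648*sqrt(11)/19 ≈ 89.622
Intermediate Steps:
b(Y) = 1 + Y (b(Y) = Y + 1 = 1 + Y)
x = -32 + 18/(-5/2 + sqrt(11)) (x = -32 - (10 - 28)/(sqrt(15 + (1 - 5)) + 5/(-2)) = -32 - (-18)/(sqrt(15 - 4) + 5*(-1/2)) = -32 - (-18)/(sqrt(11) - 5/2) = -32 - (-18)/(-5/2 + sqrt(11)) = -32 + 18/(-5/2 + sqrt(11)) ≈ -9.9581)
(-v(9, 0))*x = (-1*9)*(-428/19 + 72*sqrt(11)/19) = -9*(-428/19 + 72*sqrt(11)/19) = 3852/19 - 648*sqrt(11)/19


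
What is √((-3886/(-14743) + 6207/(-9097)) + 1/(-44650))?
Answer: 9*I*√7415551628942283681646/1197665444030 ≈ 0.64711*I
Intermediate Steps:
√((-3886/(-14743) + 6207/(-9097)) + 1/(-44650)) = √((-3886*(-1/14743) + 6207*(-1/9097)) - 1/44650) = √((3886/14743 - 6207/9097) - 1/44650) = √(-56158859/134117071 - 1/44650) = √(-2507627171421/5988327220150) = 9*I*√7415551628942283681646/1197665444030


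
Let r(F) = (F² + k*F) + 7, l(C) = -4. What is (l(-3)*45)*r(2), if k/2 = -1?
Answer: -1260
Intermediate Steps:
k = -2 (k = 2*(-1) = -2)
r(F) = 7 + F² - 2*F (r(F) = (F² - 2*F) + 7 = 7 + F² - 2*F)
(l(-3)*45)*r(2) = (-4*45)*(7 + 2² - 2*2) = -180*(7 + 4 - 4) = -180*7 = -1260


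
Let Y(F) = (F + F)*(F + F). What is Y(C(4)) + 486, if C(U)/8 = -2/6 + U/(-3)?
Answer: 10774/9 ≈ 1197.1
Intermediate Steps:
C(U) = -8/3 - 8*U/3 (C(U) = 8*(-2/6 + U/(-3)) = 8*(-2*⅙ + U*(-⅓)) = 8*(-⅓ - U/3) = -8/3 - 8*U/3)
Y(F) = 4*F² (Y(F) = (2*F)*(2*F) = 4*F²)
Y(C(4)) + 486 = 4*(-8/3 - 8/3*4)² + 486 = 4*(-8/3 - 32/3)² + 486 = 4*(-40/3)² + 486 = 4*(1600/9) + 486 = 6400/9 + 486 = 10774/9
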